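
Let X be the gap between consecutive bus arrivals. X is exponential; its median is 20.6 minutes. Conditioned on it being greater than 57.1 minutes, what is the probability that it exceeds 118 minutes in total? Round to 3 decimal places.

0.129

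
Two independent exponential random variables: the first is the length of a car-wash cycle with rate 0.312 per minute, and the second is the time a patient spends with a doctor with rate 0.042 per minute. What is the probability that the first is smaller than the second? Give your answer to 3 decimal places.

λ_1 = 0.312, λ_2 = 0.042.
For independent exponentials, P(the first < the second) = λ_1/(λ_1+λ_2) = 0.312/0.354 ≈ 0.881.

0.881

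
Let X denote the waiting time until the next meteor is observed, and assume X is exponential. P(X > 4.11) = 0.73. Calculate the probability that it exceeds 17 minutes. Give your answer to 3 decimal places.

e^(−λ·4.11) = 0.73 ⇒ λ = −ln(0.73)/4.11 = 0.076572.
P(X > 17) = e^(−0.076572·17) = e^(−1.3017) ≈ 0.272.

0.272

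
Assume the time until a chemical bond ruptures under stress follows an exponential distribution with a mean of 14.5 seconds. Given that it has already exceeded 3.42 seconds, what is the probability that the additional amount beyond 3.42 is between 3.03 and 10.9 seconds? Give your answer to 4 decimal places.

0.3399

The rate is λ = 1/14.5 = 0.0689655 per second.
Memoryless: the residual past 3.42 is again Exp(λ).
P(3.03 < residual < 10.9) = e^(−λ·3.03) − e^(−λ·10.9) = 0.81142 − 0.47155 ≈ 0.3399.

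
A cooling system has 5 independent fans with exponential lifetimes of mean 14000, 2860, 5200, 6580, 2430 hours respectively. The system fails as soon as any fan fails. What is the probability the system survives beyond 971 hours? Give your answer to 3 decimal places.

0.319

The first failure time is exponential with rate Σλ_i = 1/14000 + 1/2860 + 1/5200 + 1/6580 + 1/2430 = 0.00117688 per hour.
P(min > 971) = e^(−0.00117688·971) = e^(−1.1428) ≈ 0.319.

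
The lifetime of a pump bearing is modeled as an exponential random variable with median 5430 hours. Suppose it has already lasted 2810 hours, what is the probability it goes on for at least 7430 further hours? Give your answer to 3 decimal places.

0.387

For an exponential, median = ln(2)/λ, so λ = ln 2 / 5430 = 0.000127651 per hour.
The exponential is memoryless, so the remaining time is again Exp(λ): the condition X > 2810 is irrelevant.
P(X > 7430) = e^(−0.94845) ≈ 0.387.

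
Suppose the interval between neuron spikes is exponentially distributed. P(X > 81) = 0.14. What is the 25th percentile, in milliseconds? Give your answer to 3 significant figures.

e^(−λ·81) = 0.14 ⇒ λ = −ln(0.14)/81 = 0.024273.
25th percentile: 1 − e^(−λt) = 0.25, t = −ln(0.75)/λ = 11.8519 milliseconds.

11.9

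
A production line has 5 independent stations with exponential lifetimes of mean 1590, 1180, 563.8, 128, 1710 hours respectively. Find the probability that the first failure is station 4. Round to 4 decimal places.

Rates: λ_i = 1/mean_i → 0.000628931, 0.000847458, 0.00177368, 0.0078125, 0.000584795; Σλ = 0.0116474.
P(station 4 first) = λ_4/Σλ = 0.0078125/0.0116474 ≈ 0.6708.

0.6708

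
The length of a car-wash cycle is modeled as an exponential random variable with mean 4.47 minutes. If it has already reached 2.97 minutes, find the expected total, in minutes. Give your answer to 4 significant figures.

The rate is λ = 1/4.47 = 0.223714 per minute.
By memorylessness, E[X | X > 2.97] = 2.97 + 1/λ = 2.97 + 4.47 = 7.44 minutes.

7.440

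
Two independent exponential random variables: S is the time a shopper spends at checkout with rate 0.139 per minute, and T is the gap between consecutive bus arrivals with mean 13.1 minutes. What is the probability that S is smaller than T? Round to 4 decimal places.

λ_1 = 0.139, λ_2 = 1/13.1 = 0.0763359.
For independent exponentials, P(S < T) = λ_1/(λ_1+λ_2) = 0.139/0.215336 ≈ 0.6455.

0.6455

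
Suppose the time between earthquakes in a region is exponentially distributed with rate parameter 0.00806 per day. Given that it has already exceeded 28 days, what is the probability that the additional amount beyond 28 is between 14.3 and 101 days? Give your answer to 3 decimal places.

0.448

Memoryless: the residual past 28 is again Exp(λ).
P(14.3 < residual < 101) = e^(−λ·14.3) − e^(−λ·101) = 0.89114 − 0.44306 ≈ 0.448.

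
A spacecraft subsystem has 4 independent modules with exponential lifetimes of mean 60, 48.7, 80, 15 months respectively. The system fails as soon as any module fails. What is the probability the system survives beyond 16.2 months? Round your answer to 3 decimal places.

0.152

The first failure time is exponential with rate Σλ_i = 1/60 + 1/48.7 + 1/80 + 1/15 = 0.116367 per month.
P(min > 16.2) = e^(−0.116367·16.2) = e^(−1.8851) ≈ 0.152.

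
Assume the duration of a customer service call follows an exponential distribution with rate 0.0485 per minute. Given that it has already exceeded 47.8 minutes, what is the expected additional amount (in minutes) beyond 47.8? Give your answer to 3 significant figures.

By memorylessness, the remaining amount past any threshold is again Exp(λ) with mean 1/λ = 20.6186 minutes.

20.6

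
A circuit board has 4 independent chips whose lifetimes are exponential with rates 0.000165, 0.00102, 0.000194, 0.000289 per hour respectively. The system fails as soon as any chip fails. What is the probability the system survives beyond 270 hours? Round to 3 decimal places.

The time to first failure is exponential with rate Σλ = 0.000165 + 0.00102 + 0.000194 + 0.000289 = 0.001668.
P(min > 270) = e^(−0.001668·270) = e^(−0.45036) ≈ 0.637.

0.637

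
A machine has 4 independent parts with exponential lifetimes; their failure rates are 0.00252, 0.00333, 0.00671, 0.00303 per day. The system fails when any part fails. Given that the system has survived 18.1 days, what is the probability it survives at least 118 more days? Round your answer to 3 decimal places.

Time to first failure ~ Exp(Σλ) with Σλ = 0.01559.
By memorylessness, P(T > 18.1+118 | T > 18.1) = P(T > 118) = e^(−0.01559·118) ≈ 0.159.

0.159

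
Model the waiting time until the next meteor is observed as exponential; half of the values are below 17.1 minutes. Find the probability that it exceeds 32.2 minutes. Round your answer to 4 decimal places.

For an exponential, median = ln(2)/λ, so λ = ln 2 / 17.1 = 0.0405349 per minute.
P(X > 32.2) = e^(−λ·32.2) = e^(−1.3052) ≈ 0.2711.

0.2711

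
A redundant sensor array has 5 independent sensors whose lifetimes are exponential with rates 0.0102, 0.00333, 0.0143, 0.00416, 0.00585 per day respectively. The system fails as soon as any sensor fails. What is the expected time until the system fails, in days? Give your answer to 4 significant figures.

26.43

The time to first failure is exponential with rate Σλ = 0.0102 + 0.00333 + 0.0143 + 0.00416 + 0.00585 = 0.03784.
E[min] = 1/Σλ = 1/0.03784 = 26.4271 days.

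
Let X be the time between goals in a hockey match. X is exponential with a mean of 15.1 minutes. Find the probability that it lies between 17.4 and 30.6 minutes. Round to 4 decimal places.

The rate is λ = 1/15.1 = 0.0662252 per minute.
P(17.4 < X < 30.6) = e^(−λ·17.4) − e^(−λ·30.6) = 0.31590 − 0.13180 ≈ 0.1841.

0.1841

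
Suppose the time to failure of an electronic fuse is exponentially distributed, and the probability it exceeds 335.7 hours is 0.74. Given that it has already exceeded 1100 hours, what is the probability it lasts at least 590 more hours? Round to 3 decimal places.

0.589

From e^(−λ·335.7) = 0.74, λ = −ln(0.74)/335.7 = 0.000896947.
Memoryless: P(X > 1100+590 | X > 1100) = P(X > 590) = e^(−0.000896947·590) ≈ 0.589.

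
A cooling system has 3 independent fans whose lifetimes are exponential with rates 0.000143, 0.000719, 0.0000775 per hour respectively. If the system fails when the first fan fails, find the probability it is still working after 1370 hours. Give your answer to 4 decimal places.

0.2761

The time to first failure is exponential with rate Σλ = 0.000143 + 0.000719 + 0.0000775 = 0.0009395.
P(min > 1370) = e^(−0.0009395·1370) = e^(−1.2871) ≈ 0.2761.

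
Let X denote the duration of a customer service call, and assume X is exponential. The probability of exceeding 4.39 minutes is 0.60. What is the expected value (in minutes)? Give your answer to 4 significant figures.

e^(−λ·4.39) = 0.60 ⇒ λ = −ln(0.60)/4.39 = 0.116361.
Mean = 1/λ = 8.59393 minutes.

8.594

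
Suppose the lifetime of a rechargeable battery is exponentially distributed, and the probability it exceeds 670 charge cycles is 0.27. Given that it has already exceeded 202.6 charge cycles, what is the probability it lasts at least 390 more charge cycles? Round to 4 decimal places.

From e^(−λ·670) = 0.27, λ = −ln(0.27)/670 = 0.00195423.
Memoryless: P(X > 202.6+390 | X > 202.6) = P(X > 390) = e^(−0.00195423·390) ≈ 0.4667.

0.4667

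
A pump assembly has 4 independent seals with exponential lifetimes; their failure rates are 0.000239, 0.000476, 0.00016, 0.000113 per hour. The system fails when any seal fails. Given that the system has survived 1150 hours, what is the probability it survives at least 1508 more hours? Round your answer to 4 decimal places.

0.2254

Time to first failure ~ Exp(Σλ) with Σλ = 0.000988.
By memorylessness, P(T > 1150+1508 | T > 1150) = P(T > 1508) = e^(−0.000988·1508) ≈ 0.2254.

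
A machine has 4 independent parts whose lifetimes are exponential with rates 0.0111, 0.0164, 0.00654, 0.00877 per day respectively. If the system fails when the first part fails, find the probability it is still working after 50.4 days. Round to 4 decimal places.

The time to first failure is exponential with rate Σλ = 0.0111 + 0.0164 + 0.00654 + 0.00877 = 0.04281.
P(min > 50.4) = e^(−0.04281·50.4) = e^(−2.1576) ≈ 0.1156.

0.1156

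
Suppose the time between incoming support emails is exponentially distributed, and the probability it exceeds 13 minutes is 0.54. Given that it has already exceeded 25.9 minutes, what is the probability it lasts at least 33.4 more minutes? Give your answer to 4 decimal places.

0.2053

From e^(−λ·13) = 0.54, λ = −ln(0.54)/13 = 0.0473989.
Memoryless: P(X > 25.9+33.4 | X > 25.9) = P(X > 33.4) = e^(−0.0473989·33.4) ≈ 0.2053.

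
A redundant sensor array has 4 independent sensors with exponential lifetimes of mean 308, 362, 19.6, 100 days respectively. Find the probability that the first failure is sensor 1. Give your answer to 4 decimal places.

0.0484

Rates: λ_i = 1/mean_i → 0.00324675, 0.00276243, 0.0510204, 0.01; Σλ = 0.0670296.
P(sensor 1 first) = λ_1/Σλ = 0.00324675/0.0670296 ≈ 0.0484.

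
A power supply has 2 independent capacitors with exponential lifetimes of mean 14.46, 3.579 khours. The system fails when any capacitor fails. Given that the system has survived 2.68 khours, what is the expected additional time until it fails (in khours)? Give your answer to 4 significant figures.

2.869

First-failure rate Σλ = 1/14.46 + 1/3.579 = 0.348564.
By memorylessness the expected residual is 1/Σλ = 2.86891 khours, regardless of the 2.68 already elapsed.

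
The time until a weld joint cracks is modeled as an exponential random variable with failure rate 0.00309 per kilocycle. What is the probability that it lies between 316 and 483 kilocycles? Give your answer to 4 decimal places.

0.1518

P(316 < X < 483) = e^(−λ·316) − e^(−λ·483) = 0.37665 − 0.22482 ≈ 0.1518.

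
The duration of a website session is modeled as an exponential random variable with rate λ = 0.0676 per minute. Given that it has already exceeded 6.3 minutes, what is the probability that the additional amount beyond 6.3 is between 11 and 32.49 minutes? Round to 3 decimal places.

Memoryless: the residual past 6.3 is again Exp(λ).
P(11 < residual < 32.49) = e^(−λ·11) − e^(−λ·32.49) = 0.47540 − 0.11121 ≈ 0.364.

0.364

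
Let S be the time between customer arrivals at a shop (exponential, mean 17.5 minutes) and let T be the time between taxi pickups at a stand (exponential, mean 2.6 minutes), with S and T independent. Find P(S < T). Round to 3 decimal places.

λ_1 = 1/17.5 = 0.0571429, λ_2 = 1/2.6 = 0.384615.
For independent exponentials, P(S < T) = λ_1/(λ_1+λ_2) = 0.0571429/0.441758 ≈ 0.129.

0.129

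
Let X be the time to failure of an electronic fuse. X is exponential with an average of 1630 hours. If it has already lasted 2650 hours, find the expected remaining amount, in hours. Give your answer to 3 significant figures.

The rate is λ = 1/1630 = 0.000613497 per hour.
By memorylessness, the remaining amount past any threshold is again Exp(λ) with mean 1/λ = 1630 hours.

1630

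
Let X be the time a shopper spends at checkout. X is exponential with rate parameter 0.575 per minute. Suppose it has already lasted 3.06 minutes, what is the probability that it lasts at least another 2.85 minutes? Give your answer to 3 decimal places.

By the memoryless property, P(X > 3.06+2.85 | X > 3.06) = P(X > 2.85).
P(X > 2.85) = e^(−1.6387) ≈ 0.194.

0.194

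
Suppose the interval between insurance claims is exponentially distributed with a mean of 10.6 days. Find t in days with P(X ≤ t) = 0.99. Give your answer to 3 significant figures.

The rate is λ = 1/10.6 = 0.0943396 per day.
Set 1 − e^(−λt) = 0.99, so t = −ln(0.01)/λ = 4.6052/0.0943396 ≈ 48.8148 days.

48.8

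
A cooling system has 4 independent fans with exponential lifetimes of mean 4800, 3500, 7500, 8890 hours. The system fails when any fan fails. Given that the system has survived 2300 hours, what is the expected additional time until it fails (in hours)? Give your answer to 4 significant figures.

First-failure rate Σλ = 1/4800 + 1/3500 + 1/7500 + 1/8890 = 0.000739867.
By memorylessness the expected residual is 1/Σλ = 1351.59 hours, regardless of the 2300 already elapsed.

1352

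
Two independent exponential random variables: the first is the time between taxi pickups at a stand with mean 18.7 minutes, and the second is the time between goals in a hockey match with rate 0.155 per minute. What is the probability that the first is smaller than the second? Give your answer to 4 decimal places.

0.2565

λ_1 = 1/18.7 = 0.0534759, λ_2 = 0.155.
For independent exponentials, P(the first < the second) = λ_1/(λ_1+λ_2) = 0.0534759/0.208476 ≈ 0.2565.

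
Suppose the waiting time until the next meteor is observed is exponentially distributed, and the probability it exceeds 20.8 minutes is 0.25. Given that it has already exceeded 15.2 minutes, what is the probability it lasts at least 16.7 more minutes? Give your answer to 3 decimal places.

0.329

From e^(−λ·20.8) = 0.25, λ = −ln(0.25)/20.8 = 0.0666488.
Memoryless: P(X > 15.2+16.7 | X > 15.2) = P(X > 16.7) = e^(−0.0666488·16.7) ≈ 0.329.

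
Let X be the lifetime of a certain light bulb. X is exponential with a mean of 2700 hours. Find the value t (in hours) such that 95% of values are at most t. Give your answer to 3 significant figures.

8090

The rate is λ = 1/2700 = 0.00037037 per hour.
Set 1 − e^(−λt) = 0.95, so t = −ln(0.05)/λ = 2.9957/0.00037037 ≈ 8088.48 hours.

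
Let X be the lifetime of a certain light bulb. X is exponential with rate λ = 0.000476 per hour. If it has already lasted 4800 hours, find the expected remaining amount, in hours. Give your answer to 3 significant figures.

2100

By memorylessness, the remaining amount past any threshold is again Exp(λ) with mean 1/λ = 2100.84 hours.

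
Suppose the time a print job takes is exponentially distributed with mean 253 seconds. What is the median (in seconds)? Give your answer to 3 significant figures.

The rate is λ = 1/253 = 0.00395257 per second.
Set 1 − e^(−λt) = 0.5, so t = −ln(0.5)/λ = 0.69315/0.00395257 ≈ 175.366 seconds.

175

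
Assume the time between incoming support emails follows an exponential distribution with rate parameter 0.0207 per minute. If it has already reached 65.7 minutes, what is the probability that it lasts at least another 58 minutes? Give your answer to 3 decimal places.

P(X > s+t | X > s) = e^(−λ(s+t))/e^(−λs) = e^(−λt), independent of s = 65.7.
P(X > 58) = e^(−1.2006) ≈ 0.301.

0.301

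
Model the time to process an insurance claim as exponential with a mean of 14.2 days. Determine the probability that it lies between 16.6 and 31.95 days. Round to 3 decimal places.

0.205

The rate is λ = 1/14.2 = 0.0704225 per day.
P(16.6 < X < 31.95) = e^(−λ·16.6) − e^(−λ·31.95) = 0.31067 − 0.10540 ≈ 0.205.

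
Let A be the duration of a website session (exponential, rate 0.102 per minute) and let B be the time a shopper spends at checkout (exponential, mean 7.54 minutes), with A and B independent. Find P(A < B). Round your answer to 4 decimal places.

0.4347

λ_1 = 0.102, λ_2 = 1/7.54 = 0.132626.
For independent exponentials, P(A < B) = λ_1/(λ_1+λ_2) = 0.102/0.234626 ≈ 0.4347.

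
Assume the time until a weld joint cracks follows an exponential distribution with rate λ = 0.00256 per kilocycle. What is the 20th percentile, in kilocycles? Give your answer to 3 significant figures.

Set 1 − e^(−λt) = 0.2, so t = −ln(0.8)/λ = 0.22314/0.00256 ≈ 87.1654 kilocycles.

87.2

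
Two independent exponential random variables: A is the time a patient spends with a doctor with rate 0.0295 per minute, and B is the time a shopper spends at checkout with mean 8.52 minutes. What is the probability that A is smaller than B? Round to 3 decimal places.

λ_1 = 0.0295, λ_2 = 1/8.52 = 0.117371.
For independent exponentials, P(A < B) = λ_1/(λ_1+λ_2) = 0.0295/0.146871 ≈ 0.201.

0.201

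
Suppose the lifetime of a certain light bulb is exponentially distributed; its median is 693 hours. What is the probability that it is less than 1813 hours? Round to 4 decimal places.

For an exponential, median = ln(2)/λ, so λ = ln 2 / 693 = 0.00100021 per hour.
P(X ≤ 1813) = 1 − e^(−λ·1813) = 1 − e^(−1.8134) ≈ 0.8369.

0.8369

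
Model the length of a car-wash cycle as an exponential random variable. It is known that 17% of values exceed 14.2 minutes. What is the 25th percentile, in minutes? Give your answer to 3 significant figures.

e^(−λ·14.2) = 0.17 ⇒ λ = −ln(0.17)/14.2 = 0.124786.
25th percentile: 1 − e^(−λt) = 0.25, t = −ln(0.75)/λ = 2.30541 minutes.

2.31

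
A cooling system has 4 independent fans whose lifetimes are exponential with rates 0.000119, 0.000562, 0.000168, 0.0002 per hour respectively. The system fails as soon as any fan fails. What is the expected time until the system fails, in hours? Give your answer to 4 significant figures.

The time to first failure is exponential with rate Σλ = 0.000119 + 0.000562 + 0.000168 + 0.0002 = 0.001049.
E[min] = 1/Σλ = 1/0.001049 = 953.289 hours.

953.3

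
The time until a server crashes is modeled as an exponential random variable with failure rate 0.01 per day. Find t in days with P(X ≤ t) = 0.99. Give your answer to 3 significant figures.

461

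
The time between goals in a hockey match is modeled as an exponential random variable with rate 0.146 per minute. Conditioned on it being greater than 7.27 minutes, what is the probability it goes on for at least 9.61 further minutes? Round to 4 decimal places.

The exponential is memoryless, so the remaining time is again Exp(λ): the condition X > 7.27 is irrelevant.
P(X > 9.61) = e^(−1.4031) ≈ 0.2458.

0.2458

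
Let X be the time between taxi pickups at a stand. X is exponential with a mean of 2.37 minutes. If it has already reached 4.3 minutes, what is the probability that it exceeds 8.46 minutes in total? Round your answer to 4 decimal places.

0.1729

The rate is λ = 1/2.37 = 0.421941 per minute.
P(X > s+t | X > s) = e^(−λ(s+t))/e^(−λs) = e^(−λt), independent of s = 4.3.
P(X > 4.16) = e^(−1.7553) ≈ 0.1729.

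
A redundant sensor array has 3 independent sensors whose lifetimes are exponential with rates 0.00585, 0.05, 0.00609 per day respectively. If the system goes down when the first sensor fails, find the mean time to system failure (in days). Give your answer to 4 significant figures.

16.14

The time to first failure is exponential with rate Σλ = 0.00585 + 0.05 + 0.00609 = 0.06194.
E[min] = 1/Σλ = 1/0.06194 = 16.1447 days.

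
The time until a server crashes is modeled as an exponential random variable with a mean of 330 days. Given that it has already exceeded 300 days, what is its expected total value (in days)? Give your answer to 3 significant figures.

The rate is λ = 1/330 = 0.0030303 per day.
By memorylessness, E[X | X > 300] = 300 + 1/λ = 300 + 330 = 630 days.

630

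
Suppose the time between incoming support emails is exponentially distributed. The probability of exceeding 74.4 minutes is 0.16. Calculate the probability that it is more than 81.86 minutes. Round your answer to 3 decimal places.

0.133

e^(−λ·74.4) = 0.16 ⇒ λ = −ln(0.16)/74.4 = 0.0246315.
P(X > 81.86) = e^(−0.0246315·81.86) = e^(−2.0163) ≈ 0.133.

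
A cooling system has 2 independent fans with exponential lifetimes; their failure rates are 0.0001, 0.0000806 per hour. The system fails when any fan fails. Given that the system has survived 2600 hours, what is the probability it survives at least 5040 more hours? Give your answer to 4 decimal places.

Time to first failure ~ Exp(Σλ) with Σλ = 0.0001806.
By memorylessness, P(T > 2600+5040 | T > 2600) = P(T > 5040) = e^(−0.0001806·5040) ≈ 0.4024.

0.4024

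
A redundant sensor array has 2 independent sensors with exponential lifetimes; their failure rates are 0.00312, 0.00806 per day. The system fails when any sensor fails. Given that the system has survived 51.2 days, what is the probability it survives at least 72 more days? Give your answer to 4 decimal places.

0.4471

Time to first failure ~ Exp(Σλ) with Σλ = 0.01118.
By memorylessness, P(T > 51.2+72 | T > 51.2) = P(T > 72) = e^(−0.01118·72) ≈ 0.4471.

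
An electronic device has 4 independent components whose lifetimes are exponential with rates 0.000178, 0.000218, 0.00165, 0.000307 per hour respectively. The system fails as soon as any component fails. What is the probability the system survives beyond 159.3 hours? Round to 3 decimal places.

The time to first failure is exponential with rate Σλ = 0.000178 + 0.000218 + 0.00165 + 0.000307 = 0.002353.
P(min > 159.3) = e^(−0.002353·159.3) = e^(−0.37483) ≈ 0.687.

0.687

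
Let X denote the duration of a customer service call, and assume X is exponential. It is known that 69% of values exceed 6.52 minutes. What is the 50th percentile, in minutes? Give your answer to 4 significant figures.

12.18

e^(−λ·6.52) = 0.69 ⇒ λ = −ln(0.69)/6.52 = 0.0569116.
50th percentile: 1 − e^(−λt) = 0.5, t = −ln(0.5)/λ = 12.1794 minutes.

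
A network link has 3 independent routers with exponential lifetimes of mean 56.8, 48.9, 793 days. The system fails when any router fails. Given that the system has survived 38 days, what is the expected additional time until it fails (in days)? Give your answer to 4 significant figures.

25.43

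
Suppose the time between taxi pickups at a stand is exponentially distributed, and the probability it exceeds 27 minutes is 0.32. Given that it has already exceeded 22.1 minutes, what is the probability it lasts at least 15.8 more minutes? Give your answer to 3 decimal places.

0.513

From e^(−λ·27) = 0.32, λ = −ln(0.32)/27 = 0.0422013.
Memoryless: P(X > 22.1+15.8 | X > 22.1) = P(X > 15.8) = e^(−0.0422013·15.8) ≈ 0.513.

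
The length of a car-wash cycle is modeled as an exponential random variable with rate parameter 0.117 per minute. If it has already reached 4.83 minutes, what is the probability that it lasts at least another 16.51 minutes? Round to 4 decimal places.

0.1449

By the memoryless property, P(X > 4.83+16.51 | X > 4.83) = P(X > 16.51).
P(X > 16.51) = e^(−1.9317) ≈ 0.1449.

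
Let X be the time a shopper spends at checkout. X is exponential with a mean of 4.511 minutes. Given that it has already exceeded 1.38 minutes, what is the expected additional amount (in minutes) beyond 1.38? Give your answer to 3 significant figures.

4.51

The rate is λ = 1/4.511 = 0.22168 per minute.
By memorylessness, the remaining amount past any threshold is again Exp(λ) with mean 1/λ = 4.511 minutes.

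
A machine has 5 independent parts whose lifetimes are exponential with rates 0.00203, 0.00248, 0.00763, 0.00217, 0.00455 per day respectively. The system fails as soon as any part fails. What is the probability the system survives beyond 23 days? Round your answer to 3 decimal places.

The time to first failure is exponential with rate Σλ = 0.00203 + 0.00248 + 0.00763 + 0.00217 + 0.00455 = 0.01886.
P(min > 23) = e^(−0.01886·23) = e^(−0.43378) ≈ 0.648.

0.648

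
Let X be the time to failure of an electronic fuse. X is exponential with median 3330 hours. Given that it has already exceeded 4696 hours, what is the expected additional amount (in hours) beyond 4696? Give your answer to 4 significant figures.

4804

For an exponential, median = ln(2)/λ, so λ = ln 2 / 3330 = 0.000208152 per hour.
By memorylessness, the remaining amount past any threshold is again Exp(λ) with mean 1/λ = 4804.17 hours.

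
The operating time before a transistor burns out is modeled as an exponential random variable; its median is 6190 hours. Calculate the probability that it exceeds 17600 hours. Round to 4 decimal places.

0.1393

For an exponential, median = ln(2)/λ, so λ = ln 2 / 6190 = 0.000111979 per hour.
P(X > 17600) = e^(−λ·17600) = e^(−1.9708) ≈ 0.1393.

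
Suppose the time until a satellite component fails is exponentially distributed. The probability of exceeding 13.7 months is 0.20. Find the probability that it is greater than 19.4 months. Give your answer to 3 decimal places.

0.102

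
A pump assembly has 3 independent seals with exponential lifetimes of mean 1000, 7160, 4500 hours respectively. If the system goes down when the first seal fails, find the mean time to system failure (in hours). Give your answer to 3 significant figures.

The first failure time is exponential with rate Σλ_i = 1/1000 + 1/7160 + 1/4500 = 0.00136189 per hour.
E[min] = 1/Σλ = 1/0.00136189 = 734.275 hours.

734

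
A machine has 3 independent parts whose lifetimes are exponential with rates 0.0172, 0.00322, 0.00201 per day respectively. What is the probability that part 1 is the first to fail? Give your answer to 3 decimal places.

0.767

The time to first failure is exponential with rate Σλ = 0.0172 + 0.00322 + 0.00201 = 0.02243.
P(part 1 first) = λ_1/Σλ = 0.0172/0.02243 ≈ 0.767.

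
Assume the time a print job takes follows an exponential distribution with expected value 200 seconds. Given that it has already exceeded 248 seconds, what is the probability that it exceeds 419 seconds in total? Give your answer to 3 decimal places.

0.425

The rate is λ = 1/200 = 0.005 per second.
By the memoryless property, P(X > 248+171 | X > 248) = P(X > 171).
P(X > 171) = e^(−0.855) ≈ 0.425.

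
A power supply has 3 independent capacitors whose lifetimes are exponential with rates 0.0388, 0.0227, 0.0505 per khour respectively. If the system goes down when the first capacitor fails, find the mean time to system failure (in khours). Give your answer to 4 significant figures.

8.929

The time to first failure is exponential with rate Σλ = 0.0388 + 0.0227 + 0.0505 = 0.112.
E[min] = 1/Σλ = 1/0.112 = 8.92857 khours.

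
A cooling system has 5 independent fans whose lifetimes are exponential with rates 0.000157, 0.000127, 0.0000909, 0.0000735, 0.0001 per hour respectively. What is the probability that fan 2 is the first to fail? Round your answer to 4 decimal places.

0.2316

The time to first failure is exponential with rate Σλ = 0.000157 + 0.000127 + 0.0000909 + 0.0000735 + 0.0001 = 0.0005484.
P(fan 2 first) = λ_2/Σλ = 0.000127/0.0005484 ≈ 0.2316.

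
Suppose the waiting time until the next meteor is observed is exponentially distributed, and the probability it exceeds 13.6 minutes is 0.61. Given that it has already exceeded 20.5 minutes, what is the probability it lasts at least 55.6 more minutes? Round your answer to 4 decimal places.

0.1325

From e^(−λ·13.6) = 0.61, λ = −ln(0.61)/13.6 = 0.0363453.
Memoryless: P(X > 20.5+55.6 | X > 20.5) = P(X > 55.6) = e^(−0.0363453·55.6) ≈ 0.1325.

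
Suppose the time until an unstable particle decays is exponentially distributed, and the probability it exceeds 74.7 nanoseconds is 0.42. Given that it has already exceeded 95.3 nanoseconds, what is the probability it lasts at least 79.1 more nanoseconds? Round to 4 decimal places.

From e^(−λ·74.7) = 0.42, λ = −ln(0.42)/74.7 = 0.0116131.
Memoryless: P(X > 95.3+79.1 | X > 95.3) = P(X > 79.1) = e^(−0.0116131·79.1) ≈ 0.3991.

0.3991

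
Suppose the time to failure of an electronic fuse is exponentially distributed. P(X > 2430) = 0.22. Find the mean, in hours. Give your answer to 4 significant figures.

e^(−λ·2430) = 0.22 ⇒ λ = −ln(0.22)/2430 = 0.000623098.
Mean = 1/λ = 1604.88 hours.

1605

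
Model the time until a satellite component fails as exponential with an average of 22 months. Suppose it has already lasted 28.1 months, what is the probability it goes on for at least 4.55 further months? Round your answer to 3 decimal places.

0.813

The rate is λ = 1/22 = 0.0454545 per month.
P(X > s+t | X > s) = e^(−λ(s+t))/e^(−λs) = e^(−λt), independent of s = 28.1.
P(X > 4.55) = e^(−0.20682) ≈ 0.813.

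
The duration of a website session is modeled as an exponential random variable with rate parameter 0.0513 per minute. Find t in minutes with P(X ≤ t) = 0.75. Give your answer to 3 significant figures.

Set 1 − e^(−λt) = 0.75, so t = −ln(0.25)/λ = 1.3863/0.0513 ≈ 27.0233 minutes.

27.0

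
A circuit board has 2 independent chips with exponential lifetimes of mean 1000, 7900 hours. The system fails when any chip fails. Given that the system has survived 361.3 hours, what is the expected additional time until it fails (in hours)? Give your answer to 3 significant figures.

888

First-failure rate Σλ = 1/1000 + 1/7900 = 0.00112658.
By memorylessness the expected residual is 1/Σλ = 887.64 hours, regardless of the 361.3 already elapsed.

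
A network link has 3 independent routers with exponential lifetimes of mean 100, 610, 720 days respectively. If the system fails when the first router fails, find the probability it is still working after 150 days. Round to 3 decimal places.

The first failure time is exponential with rate Σλ_i = 1/100 + 1/610 + 1/720 = 0.0130282 per day.
P(min > 150) = e^(−0.0130282·150) = e^(−1.9542) ≈ 0.142.

0.142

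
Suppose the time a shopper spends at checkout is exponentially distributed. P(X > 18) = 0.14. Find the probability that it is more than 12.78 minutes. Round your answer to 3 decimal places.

0.248

e^(−λ·18) = 0.14 ⇒ λ = −ln(0.14)/18 = 0.109228.
P(X > 12.78) = e^(−0.109228·12.78) = e^(−1.3959) ≈ 0.248.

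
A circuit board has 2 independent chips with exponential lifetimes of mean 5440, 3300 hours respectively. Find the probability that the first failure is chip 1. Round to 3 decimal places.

0.378

Rates: λ_i = 1/mean_i → 0.000183824, 0.00030303; Σλ = 0.000486854.
P(chip 1 first) = λ_1/Σλ = 0.000183824/0.000486854 ≈ 0.378.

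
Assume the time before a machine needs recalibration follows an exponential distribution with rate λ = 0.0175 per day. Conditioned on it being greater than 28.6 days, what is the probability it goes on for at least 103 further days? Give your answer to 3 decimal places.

The exponential is memoryless, so the remaining time is again Exp(λ): the condition X > 28.6 is irrelevant.
P(X > 103) = e^(−1.8025) ≈ 0.165.

0.165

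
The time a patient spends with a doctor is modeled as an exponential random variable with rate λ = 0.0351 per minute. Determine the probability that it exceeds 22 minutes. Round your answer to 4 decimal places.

0.4620

P(X > 22) = e^(−λ·22) = e^(−0.7722) ≈ 0.4620.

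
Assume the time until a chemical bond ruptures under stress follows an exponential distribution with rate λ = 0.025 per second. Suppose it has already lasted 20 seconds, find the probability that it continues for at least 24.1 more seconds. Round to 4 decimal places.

0.5474

P(X > s+t | X > s) = e^(−λ(s+t))/e^(−λs) = e^(−λt), independent of s = 20.
P(X > 24.1) = e^(−0.6025) ≈ 0.5474.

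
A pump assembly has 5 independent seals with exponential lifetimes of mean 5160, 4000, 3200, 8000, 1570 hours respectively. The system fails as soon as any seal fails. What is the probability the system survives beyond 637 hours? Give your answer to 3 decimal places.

The first failure time is exponential with rate Σλ_i = 1/5160 + 1/4000 + 1/3200 + 1/8000 + 1/1570 = 0.00151824 per hour.
P(min > 637) = e^(−0.00151824·637) = e^(−0.96712) ≈ 0.380.

0.380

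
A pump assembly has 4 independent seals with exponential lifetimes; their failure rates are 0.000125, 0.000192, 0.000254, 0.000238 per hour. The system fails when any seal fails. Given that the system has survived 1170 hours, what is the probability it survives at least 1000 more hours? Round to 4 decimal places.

Time to first failure ~ Exp(Σλ) with Σλ = 0.000809.
By memorylessness, P(T > 1170+1000 | T > 1170) = P(T > 1000) = e^(−0.000809·1000) ≈ 0.4453.

0.4453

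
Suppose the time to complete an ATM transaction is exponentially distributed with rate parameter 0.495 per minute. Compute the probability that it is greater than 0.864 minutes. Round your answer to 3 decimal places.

0.652

P(X > 0.864) = e^(−λ·0.864) = e^(−0.42768) ≈ 0.652.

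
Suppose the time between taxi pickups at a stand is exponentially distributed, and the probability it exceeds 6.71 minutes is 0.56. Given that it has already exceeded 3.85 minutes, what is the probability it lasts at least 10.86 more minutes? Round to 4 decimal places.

From e^(−λ·6.71) = 0.56, λ = −ln(0.56)/6.71 = 0.0864111.
Memoryless: P(X > 3.85+10.86 | X > 3.85) = P(X > 10.86) = e^(−0.0864111·10.86) ≈ 0.3912.

0.3912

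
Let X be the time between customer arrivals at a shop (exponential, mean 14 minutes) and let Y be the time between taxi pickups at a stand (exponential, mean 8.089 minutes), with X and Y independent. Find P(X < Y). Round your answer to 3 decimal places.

λ_1 = 1/14 = 0.0714286, λ_2 = 1/8.089 = 0.123625.
For independent exponentials, P(X < Y) = λ_1/(λ_1+λ_2) = 0.0714286/0.195053 ≈ 0.366.

0.366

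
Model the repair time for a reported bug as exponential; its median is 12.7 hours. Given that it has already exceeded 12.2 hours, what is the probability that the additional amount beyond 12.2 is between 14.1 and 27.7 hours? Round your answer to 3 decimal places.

0.243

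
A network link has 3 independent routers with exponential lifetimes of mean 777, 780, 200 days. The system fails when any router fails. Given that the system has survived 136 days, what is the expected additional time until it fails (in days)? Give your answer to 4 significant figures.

First-failure rate Σλ = 1/777 + 1/780 + 1/200 = 0.00756905.
By memorylessness the expected residual is 1/Σλ = 132.117 days, regardless of the 136 already elapsed.

132.1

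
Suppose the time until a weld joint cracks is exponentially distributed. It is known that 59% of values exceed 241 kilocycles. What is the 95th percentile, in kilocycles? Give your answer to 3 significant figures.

1370

e^(−λ·241) = 0.59 ⇒ λ = −ln(0.59)/241 = 0.00218935.
95th percentile: 1 − e^(−λt) = 0.95, t = −ln(0.05)/λ = 1368.32 kilocycles.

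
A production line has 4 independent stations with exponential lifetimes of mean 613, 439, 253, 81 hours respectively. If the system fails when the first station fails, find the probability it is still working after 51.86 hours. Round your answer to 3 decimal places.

0.351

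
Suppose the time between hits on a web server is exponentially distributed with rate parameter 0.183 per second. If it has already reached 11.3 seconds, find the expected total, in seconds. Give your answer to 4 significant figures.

16.76

By memorylessness, E[X | X > 11.3] = 11.3 + 1/λ = 11.3 + 5.46448 = 16.7645 seconds.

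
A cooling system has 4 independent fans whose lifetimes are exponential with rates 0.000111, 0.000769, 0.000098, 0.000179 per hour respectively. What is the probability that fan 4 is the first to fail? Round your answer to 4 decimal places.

0.1547

The time to first failure is exponential with rate Σλ = 0.000111 + 0.000769 + 0.000098 + 0.000179 = 0.001157.
P(fan 4 first) = λ_4/Σλ = 0.000179/0.001157 ≈ 0.1547.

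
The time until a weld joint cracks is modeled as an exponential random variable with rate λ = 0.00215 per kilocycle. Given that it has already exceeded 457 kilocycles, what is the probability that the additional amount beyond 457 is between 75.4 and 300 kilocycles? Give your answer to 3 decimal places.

0.326

Memoryless: the residual past 457 is again Exp(λ).
P(75.4 < residual < 300) = e^(−λ·75.4) − e^(−λ·300) = 0.85035 − 0.52466 ≈ 0.326.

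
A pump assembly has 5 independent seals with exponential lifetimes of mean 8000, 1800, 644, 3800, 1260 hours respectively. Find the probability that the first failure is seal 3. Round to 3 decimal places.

0.472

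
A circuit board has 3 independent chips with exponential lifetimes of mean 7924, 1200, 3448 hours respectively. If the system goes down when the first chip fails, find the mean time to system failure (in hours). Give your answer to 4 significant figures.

800.3

The first failure time is exponential with rate Σλ_i = 1/7924 + 1/1200 + 1/3448 = 0.00124956 per hour.
E[min] = 1/Σλ = 1/0.00124956 = 800.285 hours.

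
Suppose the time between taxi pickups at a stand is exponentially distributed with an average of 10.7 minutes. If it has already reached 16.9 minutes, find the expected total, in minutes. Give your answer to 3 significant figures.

The rate is λ = 1/10.7 = 0.0934579 per minute.
By memorylessness, E[X | X > 16.9] = 16.9 + 1/λ = 16.9 + 10.7 = 27.6 minutes.

27.6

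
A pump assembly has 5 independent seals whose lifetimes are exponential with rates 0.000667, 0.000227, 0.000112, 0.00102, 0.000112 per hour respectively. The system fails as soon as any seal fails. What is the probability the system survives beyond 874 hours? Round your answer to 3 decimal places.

The time to first failure is exponential with rate Σλ = 0.000667 + 0.000227 + 0.000112 + 0.00102 + 0.000112 = 0.002138.
P(min > 874) = e^(−0.002138·874) = e^(−1.8686) ≈ 0.154.

0.154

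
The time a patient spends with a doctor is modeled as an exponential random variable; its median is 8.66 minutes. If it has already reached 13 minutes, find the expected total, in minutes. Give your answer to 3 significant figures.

For an exponential, median = ln(2)/λ, so λ = ln 2 / 8.66 = 0.0800401 per minute.
By memorylessness, E[X | X > 13] = 13 + 1/λ = 13 + 12.4937 = 25.4937 minutes.

25.5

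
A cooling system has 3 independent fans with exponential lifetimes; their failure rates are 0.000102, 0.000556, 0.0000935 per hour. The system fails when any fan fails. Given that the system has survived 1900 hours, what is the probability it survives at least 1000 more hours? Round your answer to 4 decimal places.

0.4717

Time to first failure ~ Exp(Σλ) with Σλ = 0.0007515.
By memorylessness, P(T > 1900+1000 | T > 1900) = P(T > 1000) = e^(−0.0007515·1000) ≈ 0.4717.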